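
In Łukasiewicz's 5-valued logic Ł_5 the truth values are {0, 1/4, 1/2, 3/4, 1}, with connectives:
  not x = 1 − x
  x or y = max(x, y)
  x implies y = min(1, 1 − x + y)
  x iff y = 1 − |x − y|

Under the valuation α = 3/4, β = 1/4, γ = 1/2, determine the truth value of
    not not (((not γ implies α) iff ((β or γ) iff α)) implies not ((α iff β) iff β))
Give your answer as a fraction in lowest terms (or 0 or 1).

not γ = not 1/2 = 1/2
not γ implies α = 1/2 implies 3/4 = 1
β or γ = 1/4 or 1/2 = 1/2
(β or γ) iff α = 1/2 iff 3/4 = 3/4
(not γ implies α) iff ((β or γ) iff α) = 1 iff 3/4 = 3/4
α iff β = 3/4 iff 1/4 = 1/2
(α iff β) iff β = 1/2 iff 1/4 = 3/4
not ((α iff β) iff β) = not 3/4 = 1/4
((not γ implies α) iff ((β or γ) iff α)) implies not ((α iff β) iff β) = 3/4 implies 1/4 = 1/2
not (((not γ implies α) iff ((β or γ) iff α)) implies not ((α iff β) iff β)) = not 1/2 = 1/2
not not (((not γ implies α) iff ((β or γ) iff α)) implies not ((α iff β) iff β)) = not 1/2 = 1/2

1/2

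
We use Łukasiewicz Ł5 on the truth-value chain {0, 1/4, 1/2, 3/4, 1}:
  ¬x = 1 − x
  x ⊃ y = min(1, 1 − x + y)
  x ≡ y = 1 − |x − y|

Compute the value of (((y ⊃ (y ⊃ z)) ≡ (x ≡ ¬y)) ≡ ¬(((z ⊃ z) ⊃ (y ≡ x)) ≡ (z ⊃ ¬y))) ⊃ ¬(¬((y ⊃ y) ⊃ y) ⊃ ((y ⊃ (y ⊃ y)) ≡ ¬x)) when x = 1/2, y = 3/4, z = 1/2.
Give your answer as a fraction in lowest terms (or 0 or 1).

3/4

y ⊃ z = 3/4 ⊃ 1/2 = 3/4
y ⊃ (y ⊃ z) = 3/4 ⊃ 3/4 = 1
¬y = ¬3/4 = 1/4
x ≡ ¬y = 1/2 ≡ 1/4 = 3/4
(y ⊃ (y ⊃ z)) ≡ (x ≡ ¬y) = 1 ≡ 3/4 = 3/4
z ⊃ z = 1/2 ⊃ 1/2 = 1
y ≡ x = 3/4 ≡ 1/2 = 3/4
(z ⊃ z) ⊃ (y ≡ x) = 1 ⊃ 3/4 = 3/4
¬y = ¬3/4 = 1/4
z ⊃ ¬y = 1/2 ⊃ 1/4 = 3/4
((z ⊃ z) ⊃ (y ≡ x)) ≡ (z ⊃ ¬y) = 3/4 ≡ 3/4 = 1
¬(((z ⊃ z) ⊃ (y ≡ x)) ≡ (z ⊃ ¬y)) = ¬1 = 0
((y ⊃ (y ⊃ z)) ≡ (x ≡ ¬y)) ≡ ¬(((z ⊃ z) ⊃ (y ≡ x)) ≡ (z ⊃ ¬y)) = 3/4 ≡ 0 = 1/4
y ⊃ y = 3/4 ⊃ 3/4 = 1
(y ⊃ y) ⊃ y = 1 ⊃ 3/4 = 3/4
¬((y ⊃ y) ⊃ y) = ¬3/4 = 1/4
y ⊃ y = 3/4 ⊃ 3/4 = 1
y ⊃ (y ⊃ y) = 3/4 ⊃ 1 = 1
¬x = ¬1/2 = 1/2
(y ⊃ (y ⊃ y)) ≡ ¬x = 1 ≡ 1/2 = 1/2
¬((y ⊃ y) ⊃ y) ⊃ ((y ⊃ (y ⊃ y)) ≡ ¬x) = 1/4 ⊃ 1/2 = 1
¬(¬((y ⊃ y) ⊃ y) ⊃ ((y ⊃ (y ⊃ y)) ≡ ¬x)) = ¬1 = 0
(((y ⊃ (y ⊃ z)) ≡ (x ≡ ¬y)) ≡ ¬(((z ⊃ z) ⊃ (y ≡ x)) ≡ (z ⊃ ¬y))) ⊃ ¬(¬((y ⊃ y) ⊃ y) ⊃ ((y ⊃ (y ⊃ y)) ≡ ¬x)) = 1/4 ⊃ 0 = 3/4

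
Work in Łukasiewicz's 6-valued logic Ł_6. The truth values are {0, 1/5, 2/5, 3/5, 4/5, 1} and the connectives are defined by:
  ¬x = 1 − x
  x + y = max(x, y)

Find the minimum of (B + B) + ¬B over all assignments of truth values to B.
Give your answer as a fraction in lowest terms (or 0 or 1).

Take B = 2/5:
B + B = 2/5 + 2/5 = 2/5
¬B = ¬2/5 = 3/5
(B + B) + ¬B = 2/5 + 3/5 = 3/5
No assignment yields a value below 3/5, so this is the minimum.

3/5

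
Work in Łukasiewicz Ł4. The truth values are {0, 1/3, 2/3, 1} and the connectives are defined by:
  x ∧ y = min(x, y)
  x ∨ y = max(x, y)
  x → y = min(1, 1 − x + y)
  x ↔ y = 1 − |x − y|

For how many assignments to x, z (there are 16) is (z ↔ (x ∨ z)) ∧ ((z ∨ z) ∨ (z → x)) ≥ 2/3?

x = 0, z = 0 ↦ 1  ≥
x = 0, z = 1/3 ↦ 2/3  ≥
x = 0, z = 2/3 ↦ 2/3  ≥
x = 0, z = 1 ↦ 1  ≥
x = 1/3, z = 0 ↦ 2/3  ≥
x = 1/3, z = 1/3 ↦ 1  ≥
x = 1/3, z = 2/3 ↦ 2/3  ≥
x = 1/3, z = 1 ↦ 1  ≥
x = 2/3, z = 0 ↦ 1/3  <
x = 2/3, z = 1/3 ↦ 2/3  ≥
x = 2/3, z = 2/3 ↦ 1  ≥
x = 2/3, z = 1 ↦ 1  ≥
x = 1, z = 0 ↦ 0  <
x = 1, z = 1/3 ↦ 1/3  <
x = 1, z = 2/3 ↦ 2/3  ≥
x = 1, z = 1 ↦ 1  ≥
So 13 of the 16 assignments meet the threshold.

13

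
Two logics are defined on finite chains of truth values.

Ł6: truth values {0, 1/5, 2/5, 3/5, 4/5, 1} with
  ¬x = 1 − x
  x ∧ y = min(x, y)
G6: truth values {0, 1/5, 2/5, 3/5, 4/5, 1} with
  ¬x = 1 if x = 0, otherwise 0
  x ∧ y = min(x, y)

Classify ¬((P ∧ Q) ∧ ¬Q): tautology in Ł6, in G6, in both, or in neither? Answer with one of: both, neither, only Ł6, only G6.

In Ł6: at P = 1/5, Q = 1/5 the value is 4/5 — not a tautology.
In G6: every assignment gives 1 — tautology.

only G6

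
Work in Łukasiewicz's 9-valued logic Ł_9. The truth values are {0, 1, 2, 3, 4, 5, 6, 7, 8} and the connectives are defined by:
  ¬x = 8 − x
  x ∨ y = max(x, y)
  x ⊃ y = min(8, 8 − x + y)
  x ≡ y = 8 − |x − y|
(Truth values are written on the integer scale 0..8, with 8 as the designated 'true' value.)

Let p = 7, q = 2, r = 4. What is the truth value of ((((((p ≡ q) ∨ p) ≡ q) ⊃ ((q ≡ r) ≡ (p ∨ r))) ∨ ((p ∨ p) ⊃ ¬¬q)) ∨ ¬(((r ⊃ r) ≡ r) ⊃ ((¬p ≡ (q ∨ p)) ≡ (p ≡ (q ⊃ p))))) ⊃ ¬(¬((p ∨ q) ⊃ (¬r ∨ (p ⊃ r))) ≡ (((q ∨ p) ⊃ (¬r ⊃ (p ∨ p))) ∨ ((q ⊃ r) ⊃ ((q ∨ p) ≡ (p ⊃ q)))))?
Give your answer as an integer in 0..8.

6

p ≡ q = 7 ≡ 2 = 3
(p ≡ q) ∨ p = 3 ∨ 7 = 7
((p ≡ q) ∨ p) ≡ q = 7 ≡ 2 = 3
q ≡ r = 2 ≡ 4 = 6
p ∨ r = 7 ∨ 4 = 7
(q ≡ r) ≡ (p ∨ r) = 6 ≡ 7 = 7
(((p ≡ q) ∨ p) ≡ q) ⊃ ((q ≡ r) ≡ (p ∨ r)) = 3 ⊃ 7 = 8
p ∨ p = 7 ∨ 7 = 7
¬q = ¬2 = 6
¬¬q = ¬6 = 2
(p ∨ p) ⊃ ¬¬q = 7 ⊃ 2 = 3
((((p ≡ q) ∨ p) ≡ q) ⊃ ((q ≡ r) ≡ (p ∨ r))) ∨ ((p ∨ p) ⊃ ¬¬q) = 8 ∨ 3 = 8
r ⊃ r = 4 ⊃ 4 = 8
(r ⊃ r) ≡ r = 8 ≡ 4 = 4
¬p = ¬7 = 1
q ∨ p = 2 ∨ 7 = 7
¬p ≡ (q ∨ p) = 1 ≡ 7 = 2
q ⊃ p = 2 ⊃ 7 = 8
p ≡ (q ⊃ p) = 7 ≡ 8 = 7
(¬p ≡ (q ∨ p)) ≡ (p ≡ (q ⊃ p)) = 2 ≡ 7 = 3
((r ⊃ r) ≡ r) ⊃ ((¬p ≡ (q ∨ p)) ≡ (p ≡ (q ⊃ p))) = 4 ⊃ 3 = 7
¬(((r ⊃ r) ≡ r) ⊃ ((¬p ≡ (q ∨ p)) ≡ (p ≡ (q ⊃ p)))) = ¬7 = 1
(((((p ≡ q) ∨ p) ≡ q) ⊃ ((q ≡ r) ≡ (p ∨ r))) ∨ ((p ∨ p) ⊃ ¬¬q)) ∨ ¬(((r ⊃ r) ≡ r) ⊃ ((¬p ≡ (q ∨ p)) ≡ (p ≡ (q ⊃ p)))) = 8 ∨ 1 = 8
p ∨ q = 7 ∨ 2 = 7
¬r = ¬4 = 4
p ⊃ r = 7 ⊃ 4 = 5
¬r ∨ (p ⊃ r) = 4 ∨ 5 = 5
(p ∨ q) ⊃ (¬r ∨ (p ⊃ r)) = 7 ⊃ 5 = 6
¬((p ∨ q) ⊃ (¬r ∨ (p ⊃ r))) = ¬6 = 2
q ∨ p = 2 ∨ 7 = 7
¬r = ¬4 = 4
p ∨ p = 7 ∨ 7 = 7
¬r ⊃ (p ∨ p) = 4 ⊃ 7 = 8
(q ∨ p) ⊃ (¬r ⊃ (p ∨ p)) = 7 ⊃ 8 = 8
q ⊃ r = 2 ⊃ 4 = 8
q ∨ p = 2 ∨ 7 = 7
p ⊃ q = 7 ⊃ 2 = 3
(q ∨ p) ≡ (p ⊃ q) = 7 ≡ 3 = 4
(q ⊃ r) ⊃ ((q ∨ p) ≡ (p ⊃ q)) = 8 ⊃ 4 = 4
((q ∨ p) ⊃ (¬r ⊃ (p ∨ p))) ∨ ((q ⊃ r) ⊃ ((q ∨ p) ≡ (p ⊃ q))) = 8 ∨ 4 = 8
¬((p ∨ q) ⊃ (¬r ∨ (p ⊃ r))) ≡ (((q ∨ p) ⊃ (¬r ⊃ (p ∨ p))) ∨ ((q ⊃ r) ⊃ ((q ∨ p) ≡ (p ⊃ q)))) = 2 ≡ 8 = 2
¬(¬((p ∨ q) ⊃ (¬r ∨ (p ⊃ r))) ≡ (((q ∨ p) ⊃ (¬r ⊃ (p ∨ p))) ∨ ((q ⊃ r) ⊃ ((q ∨ p) ≡ (p ⊃ q))))) = ¬2 = 6
((((((p ≡ q) ∨ p) ≡ q) ⊃ ((q ≡ r) ≡ (p ∨ r))) ∨ ((p ∨ p) ⊃ ¬¬q)) ∨ ¬(((r ⊃ r) ≡ r) ⊃ ((¬p ≡ (q ∨ p)) ≡ (p ≡ (q ⊃ p))))) ⊃ ¬(¬((p ∨ q) ⊃ (¬r ∨ (p ⊃ r))) ≡ (((q ∨ p) ⊃ (¬r ⊃ (p ∨ p))) ∨ ((q ⊃ r) ⊃ ((q ∨ p) ≡ (p ⊃ q))))) = 8 ⊃ 6 = 6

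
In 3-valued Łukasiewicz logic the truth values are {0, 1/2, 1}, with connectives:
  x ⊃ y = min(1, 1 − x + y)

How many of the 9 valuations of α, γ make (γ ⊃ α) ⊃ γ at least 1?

4

α = 0, γ = 0 ↦ 0  <
α = 0, γ = 1/2 ↦ 1  ≥
α = 0, γ = 1 ↦ 1  ≥
α = 1/2, γ = 0 ↦ 0  <
α = 1/2, γ = 1/2 ↦ 1/2  <
α = 1/2, γ = 1 ↦ 1  ≥
α = 1, γ = 0 ↦ 0  <
α = 1, γ = 1/2 ↦ 1/2  <
α = 1, γ = 1 ↦ 1  ≥
So 4 of the 9 assignments meet the threshold.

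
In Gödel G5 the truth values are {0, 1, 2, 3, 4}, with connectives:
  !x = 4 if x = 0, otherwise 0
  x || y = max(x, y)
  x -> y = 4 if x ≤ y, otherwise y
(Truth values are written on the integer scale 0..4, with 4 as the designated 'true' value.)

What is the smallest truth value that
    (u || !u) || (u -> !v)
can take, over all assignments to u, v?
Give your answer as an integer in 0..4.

1

Take u = 1, v = 1:
!u = !1 = 0
u || !u = 1 || 0 = 1
!v = !1 = 0
u -> !v = 1 -> 0 = 0
(u || !u) || (u -> !v) = 1 || 0 = 1
No assignment yields a value below 1, so this is the minimum.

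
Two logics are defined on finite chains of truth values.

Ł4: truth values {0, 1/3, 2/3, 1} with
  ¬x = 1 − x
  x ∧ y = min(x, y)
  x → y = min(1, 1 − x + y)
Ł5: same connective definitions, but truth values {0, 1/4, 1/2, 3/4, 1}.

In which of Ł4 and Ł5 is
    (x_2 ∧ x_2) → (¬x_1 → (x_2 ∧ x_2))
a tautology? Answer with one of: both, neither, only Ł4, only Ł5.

In Ł4: every assignment gives 1 — tautology.
In Ł5: every assignment gives 1 — tautology.

both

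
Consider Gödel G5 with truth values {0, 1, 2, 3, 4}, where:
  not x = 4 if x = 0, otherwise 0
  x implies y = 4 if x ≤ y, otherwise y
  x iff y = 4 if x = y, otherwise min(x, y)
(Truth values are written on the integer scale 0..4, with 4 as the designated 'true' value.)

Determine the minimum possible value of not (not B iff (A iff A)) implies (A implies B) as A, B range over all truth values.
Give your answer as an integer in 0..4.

Take A = 2, B = 1:
not B = not 1 = 0
A iff A = 2 iff 2 = 4
not B iff (A iff A) = 0 iff 4 = 0
not (not B iff (A iff A)) = not 0 = 4
A implies B = 2 implies 1 = 1
not (not B iff (A iff A)) implies (A implies B) = 4 implies 1 = 1
No assignment yields a value below 1, so this is the minimum.

1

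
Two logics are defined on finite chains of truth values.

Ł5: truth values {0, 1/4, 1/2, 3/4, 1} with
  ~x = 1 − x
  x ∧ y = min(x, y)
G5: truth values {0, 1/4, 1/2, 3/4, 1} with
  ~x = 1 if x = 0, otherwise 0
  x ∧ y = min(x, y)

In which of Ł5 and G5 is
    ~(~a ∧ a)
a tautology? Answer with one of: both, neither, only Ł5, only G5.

only G5

In Ł5: at a = 1/4 the value is 3/4 — not a tautology.
In G5: every assignment gives 1 — tautology.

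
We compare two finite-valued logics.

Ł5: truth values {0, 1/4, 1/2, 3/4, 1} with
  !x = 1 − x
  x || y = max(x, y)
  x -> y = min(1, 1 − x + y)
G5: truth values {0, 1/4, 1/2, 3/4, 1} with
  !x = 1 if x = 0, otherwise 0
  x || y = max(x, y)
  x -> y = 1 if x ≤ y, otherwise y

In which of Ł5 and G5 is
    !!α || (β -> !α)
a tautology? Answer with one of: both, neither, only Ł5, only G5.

only G5

In Ł5: at α = 1/4, β = 1 the value is 3/4 — not a tautology.
In G5: every assignment gives 1 — tautology.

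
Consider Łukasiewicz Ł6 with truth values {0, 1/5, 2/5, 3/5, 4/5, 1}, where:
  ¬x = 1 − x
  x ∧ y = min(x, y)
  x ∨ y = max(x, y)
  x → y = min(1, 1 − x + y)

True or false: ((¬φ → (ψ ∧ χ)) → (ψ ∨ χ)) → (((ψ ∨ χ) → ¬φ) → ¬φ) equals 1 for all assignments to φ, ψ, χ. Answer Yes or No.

No

Counterexample: take φ = 1/5, ψ = 0, χ = 1/5.
¬φ = ¬1/5 = 4/5
ψ ∧ χ = 0 ∧ 1/5 = 0
¬φ → (ψ ∧ χ) = 4/5 → 0 = 1/5
ψ ∨ χ = 0 ∨ 1/5 = 1/5
(¬φ → (ψ ∧ χ)) → (ψ ∨ χ) = 1/5 → 1/5 = 1
ψ ∨ χ = 0 ∨ 1/5 = 1/5
¬φ = ¬1/5 = 4/5
(ψ ∨ χ) → ¬φ = 1/5 → 4/5 = 1
¬φ = ¬1/5 = 4/5
((ψ ∨ χ) → ¬φ) → ¬φ = 1 → 4/5 = 4/5
((¬φ → (ψ ∧ χ)) → (ψ ∨ χ)) → (((ψ ∨ χ) → ¬φ) → ¬φ) = 1 → 4/5 = 4/5
This gives 4/5 ≠ 1.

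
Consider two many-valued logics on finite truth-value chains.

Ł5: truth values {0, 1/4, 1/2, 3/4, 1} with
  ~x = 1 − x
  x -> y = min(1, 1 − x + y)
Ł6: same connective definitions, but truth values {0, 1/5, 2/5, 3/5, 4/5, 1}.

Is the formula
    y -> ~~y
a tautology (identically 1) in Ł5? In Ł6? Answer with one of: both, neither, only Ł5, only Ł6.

In Ł5: every assignment gives 1 — tautology.
In Ł6: every assignment gives 1 — tautology.

both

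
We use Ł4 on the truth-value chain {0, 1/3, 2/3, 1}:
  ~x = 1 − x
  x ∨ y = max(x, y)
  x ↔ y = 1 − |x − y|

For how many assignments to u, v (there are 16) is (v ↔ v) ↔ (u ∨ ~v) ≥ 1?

u = 0, v = 0 ↦ 1  ≥
u = 0, v = 1/3 ↦ 2/3  <
u = 0, v = 2/3 ↦ 1/3  <
u = 0, v = 1 ↦ 0  <
u = 1/3, v = 0 ↦ 1  ≥
u = 1/3, v = 1/3 ↦ 2/3  <
u = 1/3, v = 2/3 ↦ 1/3  <
u = 1/3, v = 1 ↦ 1/3  <
u = 2/3, v = 0 ↦ 1  ≥
u = 2/3, v = 1/3 ↦ 2/3  <
u = 2/3, v = 2/3 ↦ 2/3  <
u = 2/3, v = 1 ↦ 2/3  <
u = 1, v = 0 ↦ 1  ≥
u = 1, v = 1/3 ↦ 1  ≥
u = 1, v = 2/3 ↦ 1  ≥
u = 1, v = 1 ↦ 1  ≥
So 7 of the 16 assignments meet the threshold.

7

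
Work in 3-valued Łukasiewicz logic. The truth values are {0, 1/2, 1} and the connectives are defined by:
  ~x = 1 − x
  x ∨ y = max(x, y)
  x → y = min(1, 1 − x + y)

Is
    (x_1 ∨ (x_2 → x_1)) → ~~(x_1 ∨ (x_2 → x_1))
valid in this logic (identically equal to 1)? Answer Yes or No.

Yes

x_1 = 0, x_2 = 0 ↦ 1
x_1 = 0, x_2 = 1/2 ↦ 1
x_1 = 0, x_2 = 1 ↦ 1
x_1 = 1/2, x_2 = 0 ↦ 1
x_1 = 1/2, x_2 = 1/2 ↦ 1
x_1 = 1/2, x_2 = 1 ↦ 1
x_1 = 1, x_2 = 0 ↦ 1
x_1 = 1, x_2 = 1/2 ↦ 1
x_1 = 1, x_2 = 1 ↦ 1
Every assignment gives a value ≥ 1.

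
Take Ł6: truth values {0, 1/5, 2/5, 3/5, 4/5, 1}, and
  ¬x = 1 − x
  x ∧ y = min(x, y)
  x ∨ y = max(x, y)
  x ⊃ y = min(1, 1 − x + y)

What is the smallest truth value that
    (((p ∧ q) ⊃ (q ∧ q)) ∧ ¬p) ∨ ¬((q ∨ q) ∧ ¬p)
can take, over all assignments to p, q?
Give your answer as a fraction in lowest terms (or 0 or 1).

Take p = 2/5, q = 2/5:
p ∧ q = 2/5 ∧ 2/5 = 2/5
q ∧ q = 2/5 ∧ 2/5 = 2/5
(p ∧ q) ⊃ (q ∧ q) = 2/5 ⊃ 2/5 = 1
¬p = ¬2/5 = 3/5
((p ∧ q) ⊃ (q ∧ q)) ∧ ¬p = 1 ∧ 3/5 = 3/5
q ∨ q = 2/5 ∨ 2/5 = 2/5
¬p = ¬2/5 = 3/5
(q ∨ q) ∧ ¬p = 2/5 ∧ 3/5 = 2/5
¬((q ∨ q) ∧ ¬p) = ¬2/5 = 3/5
(((p ∧ q) ⊃ (q ∧ q)) ∧ ¬p) ∨ ¬((q ∨ q) ∧ ¬p) = 3/5 ∨ 3/5 = 3/5
No assignment yields a value below 3/5, so this is the minimum.

3/5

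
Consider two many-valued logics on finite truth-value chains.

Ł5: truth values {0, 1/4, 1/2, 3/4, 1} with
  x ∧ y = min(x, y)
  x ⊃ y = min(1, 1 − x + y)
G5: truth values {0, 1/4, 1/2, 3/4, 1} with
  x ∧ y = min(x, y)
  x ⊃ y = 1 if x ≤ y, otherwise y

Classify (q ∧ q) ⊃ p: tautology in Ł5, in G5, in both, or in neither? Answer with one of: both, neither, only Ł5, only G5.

neither

In Ł5: at p = 0, q = 1/4 the value is 3/4 — not a tautology.
In G5: at p = 0, q = 1/4 the value is 0 — not a tautology.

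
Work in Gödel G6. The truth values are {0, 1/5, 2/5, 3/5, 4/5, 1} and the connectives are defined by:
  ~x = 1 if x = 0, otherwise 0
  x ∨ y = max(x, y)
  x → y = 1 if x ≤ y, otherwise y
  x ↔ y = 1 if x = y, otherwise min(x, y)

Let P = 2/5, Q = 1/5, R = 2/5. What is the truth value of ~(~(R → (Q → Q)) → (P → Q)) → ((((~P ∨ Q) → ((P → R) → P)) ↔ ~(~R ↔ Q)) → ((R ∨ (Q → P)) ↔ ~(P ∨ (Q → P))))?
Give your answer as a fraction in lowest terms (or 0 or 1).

Q → Q = 1/5 → 1/5 = 1
R → (Q → Q) = 2/5 → 1 = 1
~(R → (Q → Q)) = ~1 = 0
P → Q = 2/5 → 1/5 = 1/5
~(R → (Q → Q)) → (P → Q) = 0 → 1/5 = 1
~(~(R → (Q → Q)) → (P → Q)) = ~1 = 0
~P = ~2/5 = 0
~P ∨ Q = 0 ∨ 1/5 = 1/5
P → R = 2/5 → 2/5 = 1
(P → R) → P = 1 → 2/5 = 2/5
(~P ∨ Q) → ((P → R) → P) = 1/5 → 2/5 = 1
~R = ~2/5 = 0
~R ↔ Q = 0 ↔ 1/5 = 0
~(~R ↔ Q) = ~0 = 1
((~P ∨ Q) → ((P → R) → P)) ↔ ~(~R ↔ Q) = 1 ↔ 1 = 1
Q → P = 1/5 → 2/5 = 1
R ∨ (Q → P) = 2/5 ∨ 1 = 1
Q → P = 1/5 → 2/5 = 1
P ∨ (Q → P) = 2/5 ∨ 1 = 1
~(P ∨ (Q → P)) = ~1 = 0
(R ∨ (Q → P)) ↔ ~(P ∨ (Q → P)) = 1 ↔ 0 = 0
(((~P ∨ Q) → ((P → R) → P)) ↔ ~(~R ↔ Q)) → ((R ∨ (Q → P)) ↔ ~(P ∨ (Q → P))) = 1 → 0 = 0
~(~(R → (Q → Q)) → (P → Q)) → ((((~P ∨ Q) → ((P → R) → P)) ↔ ~(~R ↔ Q)) → ((R ∨ (Q → P)) ↔ ~(P ∨ (Q → P)))) = 0 → 0 = 1

1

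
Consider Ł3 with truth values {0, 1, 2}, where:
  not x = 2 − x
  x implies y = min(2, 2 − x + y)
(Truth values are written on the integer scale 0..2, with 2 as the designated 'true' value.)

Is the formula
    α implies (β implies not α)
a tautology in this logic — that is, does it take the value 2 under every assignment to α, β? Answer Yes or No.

No

Counterexample: take α = 2, β = 1.
not α = not 2 = 0
β implies not α = 1 implies 0 = 1
α implies (β implies not α) = 2 implies 1 = 1
This gives 1 ≠ 2.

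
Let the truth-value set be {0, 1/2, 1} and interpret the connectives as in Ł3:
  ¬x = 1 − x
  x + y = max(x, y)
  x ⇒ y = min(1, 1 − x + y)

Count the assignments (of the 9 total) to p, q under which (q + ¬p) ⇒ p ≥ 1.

p = 0, q = 0 ↦ 0  <
p = 0, q = 1/2 ↦ 0  <
p = 0, q = 1 ↦ 0  <
p = 1/2, q = 0 ↦ 1  ≥
p = 1/2, q = 1/2 ↦ 1  ≥
p = 1/2, q = 1 ↦ 1/2  <
p = 1, q = 0 ↦ 1  ≥
p = 1, q = 1/2 ↦ 1  ≥
p = 1, q = 1 ↦ 1  ≥
So 5 of the 9 assignments meet the threshold.

5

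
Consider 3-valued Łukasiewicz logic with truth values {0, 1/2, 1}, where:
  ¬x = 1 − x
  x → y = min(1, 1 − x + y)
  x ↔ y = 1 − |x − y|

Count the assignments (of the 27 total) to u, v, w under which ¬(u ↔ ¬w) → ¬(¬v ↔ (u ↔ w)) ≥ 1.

value 1: 19 assignments (counts)
value 1/2: 6 assignments
value 0: 2 assignments
So 19 of the 27 assignments meet the threshold.

19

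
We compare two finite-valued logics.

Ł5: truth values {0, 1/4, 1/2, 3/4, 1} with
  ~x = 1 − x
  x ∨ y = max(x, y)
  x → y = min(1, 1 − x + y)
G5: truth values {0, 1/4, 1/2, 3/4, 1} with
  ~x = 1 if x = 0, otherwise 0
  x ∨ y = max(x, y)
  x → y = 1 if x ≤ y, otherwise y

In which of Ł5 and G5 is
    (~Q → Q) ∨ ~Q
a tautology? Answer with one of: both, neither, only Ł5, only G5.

only G5

In Ł5: at Q = 1/4 the value is 3/4 — not a tautology.
In G5: every assignment gives 1 — tautology.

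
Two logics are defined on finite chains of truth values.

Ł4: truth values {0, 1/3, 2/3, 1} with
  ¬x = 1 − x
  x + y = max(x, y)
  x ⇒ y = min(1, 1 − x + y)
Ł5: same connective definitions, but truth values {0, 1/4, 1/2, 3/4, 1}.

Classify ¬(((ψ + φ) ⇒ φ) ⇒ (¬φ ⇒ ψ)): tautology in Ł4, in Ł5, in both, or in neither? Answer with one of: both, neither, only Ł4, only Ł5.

In Ł4: at φ = 0, ψ = 1/3 the value is 1/3 — not a tautology.
In Ł5: at φ = 0, ψ = 1/4 the value is 1/2 — not a tautology.

neither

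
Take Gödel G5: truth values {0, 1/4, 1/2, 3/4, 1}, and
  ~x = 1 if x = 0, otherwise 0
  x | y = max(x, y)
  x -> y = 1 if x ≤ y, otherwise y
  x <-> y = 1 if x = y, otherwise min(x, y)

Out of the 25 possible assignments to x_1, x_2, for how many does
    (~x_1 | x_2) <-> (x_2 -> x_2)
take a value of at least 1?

9

value 1: 9 assignments (counts)
value 3/4: 4 assignments
value 1/2: 4 assignments
value 1/4: 4 assignments
value 0: 4 assignments
So 9 of the 25 assignments meet the threshold.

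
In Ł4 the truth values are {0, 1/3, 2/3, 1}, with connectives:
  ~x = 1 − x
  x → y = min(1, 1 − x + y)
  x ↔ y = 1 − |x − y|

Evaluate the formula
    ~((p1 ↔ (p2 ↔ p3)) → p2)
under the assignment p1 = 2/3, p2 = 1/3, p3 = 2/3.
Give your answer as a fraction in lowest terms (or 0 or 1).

p2 ↔ p3 = 1/3 ↔ 2/3 = 2/3
p1 ↔ (p2 ↔ p3) = 2/3 ↔ 2/3 = 1
(p1 ↔ (p2 ↔ p3)) → p2 = 1 → 1/3 = 1/3
~((p1 ↔ (p2 ↔ p3)) → p2) = ~1/3 = 2/3

2/3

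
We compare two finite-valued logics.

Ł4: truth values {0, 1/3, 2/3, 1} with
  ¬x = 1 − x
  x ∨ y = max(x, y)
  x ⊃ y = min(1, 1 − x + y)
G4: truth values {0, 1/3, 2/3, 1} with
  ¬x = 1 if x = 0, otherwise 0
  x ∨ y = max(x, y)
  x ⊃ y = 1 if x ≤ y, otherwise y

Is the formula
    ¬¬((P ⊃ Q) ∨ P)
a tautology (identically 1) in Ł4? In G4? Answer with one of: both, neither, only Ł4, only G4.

only G4

In Ł4: at P = 1/3, Q = 0 the value is 2/3 — not a tautology.
In G4: every assignment gives 1 — tautology.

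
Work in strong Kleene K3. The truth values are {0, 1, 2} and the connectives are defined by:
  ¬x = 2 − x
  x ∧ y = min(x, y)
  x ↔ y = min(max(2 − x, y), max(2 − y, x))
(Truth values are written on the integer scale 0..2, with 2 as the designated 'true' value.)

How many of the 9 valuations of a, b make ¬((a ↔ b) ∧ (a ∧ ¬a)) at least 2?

a = 0, b = 0 ↦ 2  ≥
a = 0, b = 1 ↦ 2  ≥
a = 0, b = 2 ↦ 2  ≥
a = 1, b = 0 ↦ 1  <
a = 1, b = 1 ↦ 1  <
a = 1, b = 2 ↦ 1  <
a = 2, b = 0 ↦ 2  ≥
a = 2, b = 1 ↦ 2  ≥
a = 2, b = 2 ↦ 2  ≥
So 6 of the 9 assignments meet the threshold.

6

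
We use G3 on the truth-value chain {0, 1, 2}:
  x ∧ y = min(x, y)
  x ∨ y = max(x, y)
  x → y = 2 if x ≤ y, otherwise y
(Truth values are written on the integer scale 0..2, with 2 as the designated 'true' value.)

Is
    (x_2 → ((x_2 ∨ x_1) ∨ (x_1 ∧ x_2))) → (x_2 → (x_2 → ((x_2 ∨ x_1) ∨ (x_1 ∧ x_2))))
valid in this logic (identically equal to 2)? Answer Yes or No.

x_1 = 0, x_2 = 0 ↦ 2
x_1 = 0, x_2 = 1 ↦ 2
x_1 = 0, x_2 = 2 ↦ 2
x_1 = 1, x_2 = 0 ↦ 2
x_1 = 1, x_2 = 1 ↦ 2
x_1 = 1, x_2 = 2 ↦ 2
x_1 = 2, x_2 = 0 ↦ 2
x_1 = 2, x_2 = 1 ↦ 2
x_1 = 2, x_2 = 2 ↦ 2
Every assignment gives a value ≥ 2.

Yes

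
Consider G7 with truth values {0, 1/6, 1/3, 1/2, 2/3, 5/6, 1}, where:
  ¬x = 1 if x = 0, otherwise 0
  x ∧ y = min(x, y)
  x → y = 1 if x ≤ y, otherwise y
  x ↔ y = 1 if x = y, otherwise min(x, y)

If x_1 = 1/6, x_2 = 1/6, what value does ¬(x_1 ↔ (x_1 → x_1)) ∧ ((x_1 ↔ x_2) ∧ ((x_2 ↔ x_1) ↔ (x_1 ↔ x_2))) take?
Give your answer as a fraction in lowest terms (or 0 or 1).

x_1 → x_1 = 1/6 → 1/6 = 1
x_1 ↔ (x_1 → x_1) = 1/6 ↔ 1 = 1/6
¬(x_1 ↔ (x_1 → x_1)) = ¬1/6 = 0
x_1 ↔ x_2 = 1/6 ↔ 1/6 = 1
x_2 ↔ x_1 = 1/6 ↔ 1/6 = 1
x_1 ↔ x_2 = 1/6 ↔ 1/6 = 1
(x_2 ↔ x_1) ↔ (x_1 ↔ x_2) = 1 ↔ 1 = 1
(x_1 ↔ x_2) ∧ ((x_2 ↔ x_1) ↔ (x_1 ↔ x_2)) = 1 ∧ 1 = 1
¬(x_1 ↔ (x_1 → x_1)) ∧ ((x_1 ↔ x_2) ∧ ((x_2 ↔ x_1) ↔ (x_1 ↔ x_2))) = 0 ∧ 1 = 0

0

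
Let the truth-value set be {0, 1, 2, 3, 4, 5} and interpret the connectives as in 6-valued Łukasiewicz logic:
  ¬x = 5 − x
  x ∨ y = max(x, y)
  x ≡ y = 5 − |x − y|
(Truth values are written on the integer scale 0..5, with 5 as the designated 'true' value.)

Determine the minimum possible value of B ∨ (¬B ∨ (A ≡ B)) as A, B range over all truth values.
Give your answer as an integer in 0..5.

Take A = 0, B = 2:
¬B = ¬2 = 3
A ≡ B = 0 ≡ 2 = 3
¬B ∨ (A ≡ B) = 3 ∨ 3 = 3
B ∨ (¬B ∨ (A ≡ B)) = 2 ∨ 3 = 3
No assignment yields a value below 3, so this is the minimum.

3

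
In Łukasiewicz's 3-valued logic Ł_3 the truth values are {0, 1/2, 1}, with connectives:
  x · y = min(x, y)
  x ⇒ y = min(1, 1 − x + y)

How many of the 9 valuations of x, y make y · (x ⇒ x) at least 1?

x = 0, y = 0 ↦ 0  <
x = 0, y = 1/2 ↦ 1/2  <
x = 0, y = 1 ↦ 1  ≥
x = 1/2, y = 0 ↦ 0  <
x = 1/2, y = 1/2 ↦ 1/2  <
x = 1/2, y = 1 ↦ 1  ≥
x = 1, y = 0 ↦ 0  <
x = 1, y = 1/2 ↦ 1/2  <
x = 1, y = 1 ↦ 1  ≥
So 3 of the 9 assignments meet the threshold.

3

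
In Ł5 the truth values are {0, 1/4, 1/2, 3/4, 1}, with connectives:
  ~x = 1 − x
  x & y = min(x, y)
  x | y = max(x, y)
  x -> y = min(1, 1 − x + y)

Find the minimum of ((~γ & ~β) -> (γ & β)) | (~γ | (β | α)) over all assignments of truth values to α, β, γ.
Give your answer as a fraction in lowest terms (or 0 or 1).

1/2

Take α = 0, β = 0, γ = 1/2:
~γ = ~1/2 = 1/2
~β = ~0 = 1
~γ & ~β = 1/2 & 1 = 1/2
γ & β = 1/2 & 0 = 0
(~γ & ~β) -> (γ & β) = 1/2 -> 0 = 1/2
~γ = ~1/2 = 1/2
β | α = 0 | 0 = 0
~γ | (β | α) = 1/2 | 0 = 1/2
((~γ & ~β) -> (γ & β)) | (~γ | (β | α)) = 1/2 | 1/2 = 1/2
No assignment yields a value below 1/2, so this is the minimum.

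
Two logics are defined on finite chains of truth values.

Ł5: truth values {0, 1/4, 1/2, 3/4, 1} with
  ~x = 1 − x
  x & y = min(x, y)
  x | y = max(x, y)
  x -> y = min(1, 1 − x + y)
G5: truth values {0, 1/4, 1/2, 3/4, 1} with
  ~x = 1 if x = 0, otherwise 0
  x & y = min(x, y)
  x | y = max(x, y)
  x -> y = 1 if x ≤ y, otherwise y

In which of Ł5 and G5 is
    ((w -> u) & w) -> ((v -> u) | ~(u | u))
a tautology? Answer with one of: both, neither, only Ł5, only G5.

In Ł5: at u = 1/2, v = 1, w = 3/4 the value is 3/4 — not a tautology.
In G5: every assignment gives 1 — tautology.

only G5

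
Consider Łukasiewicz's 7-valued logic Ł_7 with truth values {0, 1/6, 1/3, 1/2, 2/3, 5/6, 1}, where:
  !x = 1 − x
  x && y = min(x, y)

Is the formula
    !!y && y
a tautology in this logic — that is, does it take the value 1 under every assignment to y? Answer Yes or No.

Counterexample: take y = 0.
!y = !0 = 1
!!y = !1 = 0
!!y && y = 0 && 0 = 0
This gives 0 ≠ 1.

No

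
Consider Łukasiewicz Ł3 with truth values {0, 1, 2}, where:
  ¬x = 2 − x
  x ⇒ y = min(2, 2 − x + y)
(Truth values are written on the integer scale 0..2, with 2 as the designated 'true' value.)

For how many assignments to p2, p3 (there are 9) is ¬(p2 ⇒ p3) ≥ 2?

1

p2 = 0, p3 = 0 ↦ 0  <
p2 = 0, p3 = 1 ↦ 0  <
p2 = 0, p3 = 2 ↦ 0  <
p2 = 1, p3 = 0 ↦ 1  <
p2 = 1, p3 = 1 ↦ 0  <
p2 = 1, p3 = 2 ↦ 0  <
p2 = 2, p3 = 0 ↦ 2  ≥
p2 = 2, p3 = 1 ↦ 1  <
p2 = 2, p3 = 2 ↦ 0  <
So 1 of the 9 assignments meets the threshold.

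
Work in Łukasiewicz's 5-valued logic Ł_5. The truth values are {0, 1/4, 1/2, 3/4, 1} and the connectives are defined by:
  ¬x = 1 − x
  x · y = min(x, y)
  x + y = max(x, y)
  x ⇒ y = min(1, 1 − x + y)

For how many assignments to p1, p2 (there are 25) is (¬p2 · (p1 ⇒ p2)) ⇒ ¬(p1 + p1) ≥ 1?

value 1: 19 assignments (counts)
value 3/4: 5 assignments
value 1/2: 1 assignment
So 19 of the 25 assignments meet the threshold.

19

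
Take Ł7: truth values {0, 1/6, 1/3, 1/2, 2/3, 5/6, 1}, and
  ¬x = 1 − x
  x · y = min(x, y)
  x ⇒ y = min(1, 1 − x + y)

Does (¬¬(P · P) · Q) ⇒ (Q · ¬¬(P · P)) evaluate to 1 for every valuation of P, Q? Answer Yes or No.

Yes

At P = 0, Q = 1/6, for instance:
P · P = 0 · 0 = 0
¬(P · P) = ¬0 = 1
¬¬(P · P) = ¬1 = 0
¬¬(P · P) · Q = 0 · 1/6 = 0
Q · ¬¬(P · P) = 1/6 · 0 = 0
(¬¬(P · P) · Q) ⇒ (Q · ¬¬(P · P)) = 0 ⇒ 0 = 1
and checking the remaining 48 assignments likewise gives ≥ 1 in every case.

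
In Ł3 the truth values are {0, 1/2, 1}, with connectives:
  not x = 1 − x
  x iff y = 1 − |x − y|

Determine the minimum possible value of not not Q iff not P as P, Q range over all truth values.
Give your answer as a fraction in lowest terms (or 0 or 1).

Take P = 0, Q = 0:
not Q = not 0 = 1
not not Q = not 1 = 0
not P = not 0 = 1
not not Q iff not P = 0 iff 1 = 0
No assignment yields a value below 0, so this is the minimum.

0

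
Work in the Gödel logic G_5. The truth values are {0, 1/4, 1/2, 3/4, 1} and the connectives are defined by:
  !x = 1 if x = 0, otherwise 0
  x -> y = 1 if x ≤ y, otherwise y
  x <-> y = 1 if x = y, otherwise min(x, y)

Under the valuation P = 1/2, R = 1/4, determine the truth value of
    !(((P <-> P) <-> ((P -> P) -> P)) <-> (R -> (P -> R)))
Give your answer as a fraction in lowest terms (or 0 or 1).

0

P <-> P = 1/2 <-> 1/2 = 1
P -> P = 1/2 -> 1/2 = 1
(P -> P) -> P = 1 -> 1/2 = 1/2
(P <-> P) <-> ((P -> P) -> P) = 1 <-> 1/2 = 1/2
P -> R = 1/2 -> 1/4 = 1/4
R -> (P -> R) = 1/4 -> 1/4 = 1
((P <-> P) <-> ((P -> P) -> P)) <-> (R -> (P -> R)) = 1/2 <-> 1 = 1/2
!(((P <-> P) <-> ((P -> P) -> P)) <-> (R -> (P -> R))) = !1/2 = 0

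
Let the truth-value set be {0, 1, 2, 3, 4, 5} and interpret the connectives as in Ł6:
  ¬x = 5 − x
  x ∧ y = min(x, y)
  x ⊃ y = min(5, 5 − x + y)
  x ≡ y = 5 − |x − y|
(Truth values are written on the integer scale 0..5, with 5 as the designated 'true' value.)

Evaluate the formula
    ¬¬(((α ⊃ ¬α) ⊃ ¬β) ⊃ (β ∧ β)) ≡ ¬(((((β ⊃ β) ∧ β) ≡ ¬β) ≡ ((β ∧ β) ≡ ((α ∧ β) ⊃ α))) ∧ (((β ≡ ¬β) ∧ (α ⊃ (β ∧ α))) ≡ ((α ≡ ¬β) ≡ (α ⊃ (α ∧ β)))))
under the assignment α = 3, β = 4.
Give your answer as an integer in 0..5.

¬α = ¬3 = 2
α ⊃ ¬α = 3 ⊃ 2 = 4
¬β = ¬4 = 1
(α ⊃ ¬α) ⊃ ¬β = 4 ⊃ 1 = 2
β ∧ β = 4 ∧ 4 = 4
((α ⊃ ¬α) ⊃ ¬β) ⊃ (β ∧ β) = 2 ⊃ 4 = 5
¬(((α ⊃ ¬α) ⊃ ¬β) ⊃ (β ∧ β)) = ¬5 = 0
¬¬(((α ⊃ ¬α) ⊃ ¬β) ⊃ (β ∧ β)) = ¬0 = 5
β ⊃ β = 4 ⊃ 4 = 5
(β ⊃ β) ∧ β = 5 ∧ 4 = 4
¬β = ¬4 = 1
((β ⊃ β) ∧ β) ≡ ¬β = 4 ≡ 1 = 2
β ∧ β = 4 ∧ 4 = 4
α ∧ β = 3 ∧ 4 = 3
(α ∧ β) ⊃ α = 3 ⊃ 3 = 5
(β ∧ β) ≡ ((α ∧ β) ⊃ α) = 4 ≡ 5 = 4
(((β ⊃ β) ∧ β) ≡ ¬β) ≡ ((β ∧ β) ≡ ((α ∧ β) ⊃ α)) = 2 ≡ 4 = 3
¬β = ¬4 = 1
β ≡ ¬β = 4 ≡ 1 = 2
β ∧ α = 4 ∧ 3 = 3
α ⊃ (β ∧ α) = 3 ⊃ 3 = 5
(β ≡ ¬β) ∧ (α ⊃ (β ∧ α)) = 2 ∧ 5 = 2
¬β = ¬4 = 1
α ≡ ¬β = 3 ≡ 1 = 3
α ∧ β = 3 ∧ 4 = 3
α ⊃ (α ∧ β) = 3 ⊃ 3 = 5
(α ≡ ¬β) ≡ (α ⊃ (α ∧ β)) = 3 ≡ 5 = 3
((β ≡ ¬β) ∧ (α ⊃ (β ∧ α))) ≡ ((α ≡ ¬β) ≡ (α ⊃ (α ∧ β))) = 2 ≡ 3 = 4
((((β ⊃ β) ∧ β) ≡ ¬β) ≡ ((β ∧ β) ≡ ((α ∧ β) ⊃ α))) ∧ (((β ≡ ¬β) ∧ (α ⊃ (β ∧ α))) ≡ ((α ≡ ¬β) ≡ (α ⊃ (α ∧ β)))) = 3 ∧ 4 = 3
¬(((((β ⊃ β) ∧ β) ≡ ¬β) ≡ ((β ∧ β) ≡ ((α ∧ β) ⊃ α))) ∧ (((β ≡ ¬β) ∧ (α ⊃ (β ∧ α))) ≡ ((α ≡ ¬β) ≡ (α ⊃ (α ∧ β))))) = ¬3 = 2
¬¬(((α ⊃ ¬α) ⊃ ¬β) ⊃ (β ∧ β)) ≡ ¬(((((β ⊃ β) ∧ β) ≡ ¬β) ≡ ((β ∧ β) ≡ ((α ∧ β) ⊃ α))) ∧ (((β ≡ ¬β) ∧ (α ⊃ (β ∧ α))) ≡ ((α ≡ ¬β) ≡ (α ⊃ (α ∧ β))))) = 5 ≡ 2 = 2

2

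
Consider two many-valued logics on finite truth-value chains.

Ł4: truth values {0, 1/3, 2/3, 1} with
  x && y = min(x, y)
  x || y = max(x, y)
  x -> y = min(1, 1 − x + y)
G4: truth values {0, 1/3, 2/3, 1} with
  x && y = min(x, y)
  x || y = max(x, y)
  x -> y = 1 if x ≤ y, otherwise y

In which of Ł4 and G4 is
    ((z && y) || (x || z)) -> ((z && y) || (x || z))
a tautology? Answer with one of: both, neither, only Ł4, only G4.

In Ł4: every assignment gives 1 — tautology.
In G4: every assignment gives 1 — tautology.

both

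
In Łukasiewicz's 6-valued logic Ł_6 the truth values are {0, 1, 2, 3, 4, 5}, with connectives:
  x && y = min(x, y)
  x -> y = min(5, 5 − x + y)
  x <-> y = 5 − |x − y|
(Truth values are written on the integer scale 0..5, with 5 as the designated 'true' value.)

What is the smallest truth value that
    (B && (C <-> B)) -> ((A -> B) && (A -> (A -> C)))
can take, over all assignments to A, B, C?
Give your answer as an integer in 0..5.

3

Take A = 5, B = 2, C = 0:
C <-> B = 0 <-> 2 = 3
B && (C <-> B) = 2 && 3 = 2
A -> B = 5 -> 2 = 2
A -> C = 5 -> 0 = 0
A -> (A -> C) = 5 -> 0 = 0
(A -> B) && (A -> (A -> C)) = 2 && 0 = 0
(B && (C <-> B)) -> ((A -> B) && (A -> (A -> C))) = 2 -> 0 = 3
No assignment yields a value below 3, so this is the minimum.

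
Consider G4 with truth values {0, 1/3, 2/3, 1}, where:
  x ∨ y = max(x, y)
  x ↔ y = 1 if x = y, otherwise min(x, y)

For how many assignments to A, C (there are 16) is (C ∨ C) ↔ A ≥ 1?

A = 0, C = 0 ↦ 1  ≥
A = 0, C = 1/3 ↦ 0  <
A = 0, C = 2/3 ↦ 0  <
A = 0, C = 1 ↦ 0  <
A = 1/3, C = 0 ↦ 0  <
A = 1/3, C = 1/3 ↦ 1  ≥
A = 1/3, C = 2/3 ↦ 1/3  <
A = 1/3, C = 1 ↦ 1/3  <
A = 2/3, C = 0 ↦ 0  <
A = 2/3, C = 1/3 ↦ 1/3  <
A = 2/3, C = 2/3 ↦ 1  ≥
A = 2/3, C = 1 ↦ 2/3  <
A = 1, C = 0 ↦ 0  <
A = 1, C = 1/3 ↦ 1/3  <
A = 1, C = 2/3 ↦ 2/3  <
A = 1, C = 1 ↦ 1  ≥
So 4 of the 16 assignments meet the threshold.

4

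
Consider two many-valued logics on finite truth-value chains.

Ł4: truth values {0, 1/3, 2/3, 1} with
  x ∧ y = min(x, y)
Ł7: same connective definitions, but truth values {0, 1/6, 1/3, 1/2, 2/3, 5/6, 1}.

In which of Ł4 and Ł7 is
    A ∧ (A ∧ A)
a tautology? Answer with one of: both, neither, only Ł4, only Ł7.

neither

In Ł4: at A = 0 the value is 0 — not a tautology.
In Ł7: at A = 0 the value is 0 — not a tautology.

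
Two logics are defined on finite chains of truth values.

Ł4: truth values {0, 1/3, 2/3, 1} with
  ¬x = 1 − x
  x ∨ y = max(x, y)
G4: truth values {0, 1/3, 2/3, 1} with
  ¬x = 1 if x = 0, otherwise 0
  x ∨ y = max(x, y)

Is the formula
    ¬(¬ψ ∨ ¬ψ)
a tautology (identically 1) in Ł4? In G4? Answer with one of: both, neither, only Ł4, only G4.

neither

In Ł4: at ψ = 0 the value is 0 — not a tautology.
In G4: at ψ = 0 the value is 0 — not a tautology.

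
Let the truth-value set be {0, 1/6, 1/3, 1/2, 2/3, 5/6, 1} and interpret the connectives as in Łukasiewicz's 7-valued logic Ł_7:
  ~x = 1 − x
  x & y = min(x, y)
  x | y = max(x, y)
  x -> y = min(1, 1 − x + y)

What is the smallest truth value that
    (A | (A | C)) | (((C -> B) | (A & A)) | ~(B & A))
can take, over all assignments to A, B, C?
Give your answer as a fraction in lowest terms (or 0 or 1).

Take A = 1/3, B = 1/3, C = 2/3:
A | C = 1/3 | 2/3 = 2/3
A | (A | C) = 1/3 | 2/3 = 2/3
C -> B = 2/3 -> 1/3 = 2/3
A & A = 1/3 & 1/3 = 1/3
(C -> B) | (A & A) = 2/3 | 1/3 = 2/3
B & A = 1/3 & 1/3 = 1/3
~(B & A) = ~1/3 = 2/3
((C -> B) | (A & A)) | ~(B & A) = 2/3 | 2/3 = 2/3
(A | (A | C)) | (((C -> B) | (A & A)) | ~(B & A)) = 2/3 | 2/3 = 2/3
No assignment yields a value below 2/3, so this is the minimum.

2/3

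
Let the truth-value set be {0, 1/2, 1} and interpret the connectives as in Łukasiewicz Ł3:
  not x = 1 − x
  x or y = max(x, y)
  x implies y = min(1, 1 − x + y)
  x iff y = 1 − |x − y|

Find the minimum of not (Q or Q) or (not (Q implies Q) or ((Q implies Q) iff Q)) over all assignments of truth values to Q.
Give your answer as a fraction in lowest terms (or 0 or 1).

1/2

Take Q = 1/2:
Q or Q = 1/2 or 1/2 = 1/2
not (Q or Q) = not 1/2 = 1/2
Q implies Q = 1/2 implies 1/2 = 1
not (Q implies Q) = not 1 = 0
Q implies Q = 1/2 implies 1/2 = 1
(Q implies Q) iff Q = 1 iff 1/2 = 1/2
not (Q implies Q) or ((Q implies Q) iff Q) = 0 or 1/2 = 1/2
not (Q or Q) or (not (Q implies Q) or ((Q implies Q) iff Q)) = 1/2 or 1/2 = 1/2
No assignment yields a value below 1/2, so this is the minimum.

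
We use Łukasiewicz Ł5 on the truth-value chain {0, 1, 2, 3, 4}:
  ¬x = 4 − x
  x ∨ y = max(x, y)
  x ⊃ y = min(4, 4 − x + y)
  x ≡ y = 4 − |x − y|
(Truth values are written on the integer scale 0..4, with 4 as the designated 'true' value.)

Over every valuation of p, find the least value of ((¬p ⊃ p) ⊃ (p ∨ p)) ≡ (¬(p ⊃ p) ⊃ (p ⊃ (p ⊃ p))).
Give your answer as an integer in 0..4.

Take p = 2:
¬p = ¬2 = 2
¬p ⊃ p = 2 ⊃ 2 = 4
p ∨ p = 2 ∨ 2 = 2
(¬p ⊃ p) ⊃ (p ∨ p) = 4 ⊃ 2 = 2
p ⊃ p = 2 ⊃ 2 = 4
¬(p ⊃ p) = ¬4 = 0
p ⊃ p = 2 ⊃ 2 = 4
p ⊃ (p ⊃ p) = 2 ⊃ 4 = 4
¬(p ⊃ p) ⊃ (p ⊃ (p ⊃ p)) = 0 ⊃ 4 = 4
((¬p ⊃ p) ⊃ (p ∨ p)) ≡ (¬(p ⊃ p) ⊃ (p ⊃ (p ⊃ p))) = 2 ≡ 4 = 2
No assignment yields a value below 2, so this is the minimum.

2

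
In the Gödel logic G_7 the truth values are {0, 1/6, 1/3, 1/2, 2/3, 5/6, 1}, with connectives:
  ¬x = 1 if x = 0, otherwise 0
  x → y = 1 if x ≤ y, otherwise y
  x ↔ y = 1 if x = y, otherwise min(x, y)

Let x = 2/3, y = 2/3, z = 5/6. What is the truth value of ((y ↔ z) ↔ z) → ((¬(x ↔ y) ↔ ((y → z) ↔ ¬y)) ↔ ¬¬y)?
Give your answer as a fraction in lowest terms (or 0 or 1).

y ↔ z = 2/3 ↔ 5/6 = 2/3
(y ↔ z) ↔ z = 2/3 ↔ 5/6 = 2/3
x ↔ y = 2/3 ↔ 2/3 = 1
¬(x ↔ y) = ¬1 = 0
y → z = 2/3 → 5/6 = 1
¬y = ¬2/3 = 0
(y → z) ↔ ¬y = 1 ↔ 0 = 0
¬(x ↔ y) ↔ ((y → z) ↔ ¬y) = 0 ↔ 0 = 1
¬y = ¬2/3 = 0
¬¬y = ¬0 = 1
(¬(x ↔ y) ↔ ((y → z) ↔ ¬y)) ↔ ¬¬y = 1 ↔ 1 = 1
((y ↔ z) ↔ z) → ((¬(x ↔ y) ↔ ((y → z) ↔ ¬y)) ↔ ¬¬y) = 2/3 → 1 = 1

1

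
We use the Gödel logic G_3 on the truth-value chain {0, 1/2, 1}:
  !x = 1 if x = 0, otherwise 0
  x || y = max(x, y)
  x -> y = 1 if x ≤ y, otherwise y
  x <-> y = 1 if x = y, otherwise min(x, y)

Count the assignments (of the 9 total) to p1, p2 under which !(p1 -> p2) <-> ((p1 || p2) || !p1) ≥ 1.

p1 = 0, p2 = 0 ↦ 0  <
p1 = 0, p2 = 1/2 ↦ 0  <
p1 = 0, p2 = 1 ↦ 0  <
p1 = 1/2, p2 = 0 ↦ 1/2  <
p1 = 1/2, p2 = 1/2 ↦ 0  <
p1 = 1/2, p2 = 1 ↦ 0  <
p1 = 1, p2 = 0 ↦ 1  ≥
p1 = 1, p2 = 1/2 ↦ 0  <
p1 = 1, p2 = 1 ↦ 0  <
So 1 of the 9 assignments meets the threshold.

1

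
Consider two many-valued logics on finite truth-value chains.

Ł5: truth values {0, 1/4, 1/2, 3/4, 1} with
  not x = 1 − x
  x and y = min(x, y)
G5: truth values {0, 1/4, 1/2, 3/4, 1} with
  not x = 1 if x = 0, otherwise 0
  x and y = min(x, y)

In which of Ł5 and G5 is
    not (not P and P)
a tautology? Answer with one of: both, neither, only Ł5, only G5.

In Ł5: at P = 1/4 the value is 3/4 — not a tautology.
In G5: every assignment gives 1 — tautology.

only G5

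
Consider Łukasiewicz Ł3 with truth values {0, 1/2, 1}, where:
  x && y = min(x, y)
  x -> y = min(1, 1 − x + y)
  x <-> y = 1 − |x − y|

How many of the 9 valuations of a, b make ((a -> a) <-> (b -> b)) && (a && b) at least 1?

1

a = 0, b = 0 ↦ 0  <
a = 0, b = 1/2 ↦ 0  <
a = 0, b = 1 ↦ 0  <
a = 1/2, b = 0 ↦ 0  <
a = 1/2, b = 1/2 ↦ 1/2  <
a = 1/2, b = 1 ↦ 1/2  <
a = 1, b = 0 ↦ 0  <
a = 1, b = 1/2 ↦ 1/2  <
a = 1, b = 1 ↦ 1  ≥
So 1 of the 9 assignments meets the threshold.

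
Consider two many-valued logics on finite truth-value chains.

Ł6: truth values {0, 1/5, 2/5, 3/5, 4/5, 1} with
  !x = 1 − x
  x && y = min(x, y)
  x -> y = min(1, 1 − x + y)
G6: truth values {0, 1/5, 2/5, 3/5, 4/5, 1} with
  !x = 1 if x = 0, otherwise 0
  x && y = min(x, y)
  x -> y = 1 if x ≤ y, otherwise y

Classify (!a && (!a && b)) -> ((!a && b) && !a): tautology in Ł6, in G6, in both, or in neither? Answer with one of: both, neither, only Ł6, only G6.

both

In Ł6: every assignment gives 1 — tautology.
In G6: every assignment gives 1 — tautology.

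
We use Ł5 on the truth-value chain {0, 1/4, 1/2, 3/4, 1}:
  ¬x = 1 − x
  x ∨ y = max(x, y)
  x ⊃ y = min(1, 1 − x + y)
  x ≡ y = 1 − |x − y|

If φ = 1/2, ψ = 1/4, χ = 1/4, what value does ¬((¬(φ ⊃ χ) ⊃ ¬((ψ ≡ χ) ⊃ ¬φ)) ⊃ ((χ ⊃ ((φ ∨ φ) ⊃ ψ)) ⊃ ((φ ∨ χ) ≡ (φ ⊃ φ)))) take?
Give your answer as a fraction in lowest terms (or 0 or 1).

1/2

φ ⊃ χ = 1/2 ⊃ 1/4 = 3/4
¬(φ ⊃ χ) = ¬3/4 = 1/4
ψ ≡ χ = 1/4 ≡ 1/4 = 1
¬φ = ¬1/2 = 1/2
(ψ ≡ χ) ⊃ ¬φ = 1 ⊃ 1/2 = 1/2
¬((ψ ≡ χ) ⊃ ¬φ) = ¬1/2 = 1/2
¬(φ ⊃ χ) ⊃ ¬((ψ ≡ χ) ⊃ ¬φ) = 1/4 ⊃ 1/2 = 1
φ ∨ φ = 1/2 ∨ 1/2 = 1/2
(φ ∨ φ) ⊃ ψ = 1/2 ⊃ 1/4 = 3/4
χ ⊃ ((φ ∨ φ) ⊃ ψ) = 1/4 ⊃ 3/4 = 1
φ ∨ χ = 1/2 ∨ 1/4 = 1/2
φ ⊃ φ = 1/2 ⊃ 1/2 = 1
(φ ∨ χ) ≡ (φ ⊃ φ) = 1/2 ≡ 1 = 1/2
(χ ⊃ ((φ ∨ φ) ⊃ ψ)) ⊃ ((φ ∨ χ) ≡ (φ ⊃ φ)) = 1 ⊃ 1/2 = 1/2
(¬(φ ⊃ χ) ⊃ ¬((ψ ≡ χ) ⊃ ¬φ)) ⊃ ((χ ⊃ ((φ ∨ φ) ⊃ ψ)) ⊃ ((φ ∨ χ) ≡ (φ ⊃ φ))) = 1 ⊃ 1/2 = 1/2
¬((¬(φ ⊃ χ) ⊃ ¬((ψ ≡ χ) ⊃ ¬φ)) ⊃ ((χ ⊃ ((φ ∨ φ) ⊃ ψ)) ⊃ ((φ ∨ χ) ≡ (φ ⊃ φ)))) = ¬1/2 = 1/2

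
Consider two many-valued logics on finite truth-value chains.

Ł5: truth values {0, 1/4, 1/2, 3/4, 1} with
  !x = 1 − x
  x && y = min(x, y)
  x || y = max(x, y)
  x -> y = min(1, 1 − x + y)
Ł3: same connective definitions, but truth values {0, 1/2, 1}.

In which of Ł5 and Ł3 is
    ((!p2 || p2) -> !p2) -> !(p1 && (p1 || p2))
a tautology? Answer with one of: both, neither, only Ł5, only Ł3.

In Ł5: at p1 = 1/4, p2 = 0 the value is 3/4 — not a tautology.
In Ł3: at p1 = 1/2, p2 = 0 the value is 1/2 — not a tautology.

neither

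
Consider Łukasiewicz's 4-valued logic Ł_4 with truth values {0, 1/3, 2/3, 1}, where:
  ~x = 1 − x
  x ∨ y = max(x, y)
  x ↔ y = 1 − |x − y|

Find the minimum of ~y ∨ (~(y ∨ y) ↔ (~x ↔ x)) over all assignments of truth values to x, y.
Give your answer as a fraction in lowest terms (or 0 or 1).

Take x = 1/3, y = 1:
~y = ~1 = 0
y ∨ y = 1 ∨ 1 = 1
~(y ∨ y) = ~1 = 0
~x = ~1/3 = 2/3
~x ↔ x = 2/3 ↔ 1/3 = 2/3
~(y ∨ y) ↔ (~x ↔ x) = 0 ↔ 2/3 = 1/3
~y ∨ (~(y ∨ y) ↔ (~x ↔ x)) = 0 ∨ 1/3 = 1/3
No assignment yields a value below 1/3, so this is the minimum.

1/3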